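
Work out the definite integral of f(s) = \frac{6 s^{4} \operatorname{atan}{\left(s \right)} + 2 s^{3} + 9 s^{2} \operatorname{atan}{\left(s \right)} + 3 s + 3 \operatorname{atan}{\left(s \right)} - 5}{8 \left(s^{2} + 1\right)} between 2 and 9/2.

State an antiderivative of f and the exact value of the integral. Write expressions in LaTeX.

f has the shape u'v + uv' for u = \frac{s^{3}}{4} + \frac{3 s}{8} - \frac{5}{8} and v = \operatorname{atan}{\left(s \right)} — it is the derivative of the product u*v.
F(s) = \frac{s^{3} \operatorname{atan}{\left(s \right)}}{4} + \frac{3 s \operatorname{atan}{\left(s \right)}}{8} - \frac{5 \operatorname{atan}{\left(s \right)}}{8} is an antiderivative of f.
Check: d/ds[\frac{s^{3} \operatorname{atan}{\left(s \right)}}{4} + \frac{3 s \operatorname{atan}{\left(s \right)}}{8} - \frac{5 \operatorname{atan}{\left(s \right)}}{8}] = \frac{6 s^{4} \operatorname{atan}{\left(s \right)} + 2 s^{3} + 9 s^{2} \operatorname{atan}{\left(s \right)} + 3 s + 3 \operatorname{atan}{\left(s \right)} - 5}{8 s^{2} + 8}, which equals f(s).
F(9/2) = \frac{763 \operatorname{atan}{\left(\frac{9}{2} \right)}}{32}; F(2) = \frac{17 \operatorname{atan}{\left(2 \right)}}{8}.
Integral = F(9/2) - F(2) = - \frac{17 \operatorname{atan}{\left(2 \right)}}{8} + \frac{763 \operatorname{atan}{\left(\frac{9}{2} \right)}}{32}.

Antiderivative: F(s) = \frac{s^{3} \operatorname{atan}{\left(s \right)}}{4} + \frac{3 s \operatorname{atan}{\left(s \right)}}{8} - \frac{5 \operatorname{atan}{\left(s \right)}}{8}; value = - \frac{17 \operatorname{atan}{\left(2 \right)}}{8} + \frac{763 \operatorname{atan}{\left(\frac{9}{2} \right)}}{32}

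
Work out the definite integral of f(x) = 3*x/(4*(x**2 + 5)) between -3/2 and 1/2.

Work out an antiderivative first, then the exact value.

f matches the chain-rule pattern g'(h)*h' with inner function h(x) = x**2 + 5; substituting u = h(x) collapses the integral.
F(x) = 3*log(x**2 + 5)/8 is an antiderivative of f.
Check: d/dx[3*log(x**2 + 5)/8] = 3*x/(4*x**2 + 20), which equals f(x).
F(1/2) = 3*log(21/4)/8; F(-3/2) = 3*log(29/4)/8.
Integral = F(1/2) - F(-3/2) = -3*log(29/4)/8 + 3*log(21/4)/8.

Antiderivative: F(x) = 3*log(x**2 + 5)/8; value = -3*log(29/4)/8 + 3*log(21/4)/8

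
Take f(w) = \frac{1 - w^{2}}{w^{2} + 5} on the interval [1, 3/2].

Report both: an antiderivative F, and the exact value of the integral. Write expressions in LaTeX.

Antiderivative: F(w) = - w + \frac{6 \sqrt{5} \operatorname{atan}{\left(\frac{\sqrt{5} w}{5} \right)}}{5}; value = - \frac{6 \sqrt{5} \operatorname{atan}{\left(\frac{\sqrt{5}}{5} \right)}}{5} - \frac{1}{2} + \frac{6 \sqrt{5} \operatorname{atan}{\left(\frac{3 \sqrt{5}}{10} \right)}}{5}

Any candidate F(w) must reproduce f(w) exactly when differentiated.
F(w) = - w + \frac{6 \sqrt{5} \operatorname{atan}{\left(\frac{\sqrt{5} w}{5} \right)}}{5} is an antiderivative of f.
Check: d/dw[- w + \frac{6 \sqrt{5} \operatorname{atan}{\left(\frac{\sqrt{5} w}{5} \right)}}{5}] = \frac{1 - w^{2}}{w^{2} + 5} = f(w).
F(3/2) = - \frac{3}{2} + \frac{6 \sqrt{5} \operatorname{atan}{\left(\frac{3 \sqrt{5}}{10} \right)}}{5}; F(1) = -1 + \frac{6 \sqrt{5} \operatorname{atan}{\left(\frac{\sqrt{5}}{5} \right)}}{5}.
Integral = F(3/2) - F(1) = - \frac{6 \sqrt{5} \operatorname{atan}{\left(\frac{\sqrt{5}}{5} \right)}}{5} - \frac{1}{2} + \frac{6 \sqrt{5} \operatorname{atan}{\left(\frac{3 \sqrt{5}}{10} \right)}}{5}.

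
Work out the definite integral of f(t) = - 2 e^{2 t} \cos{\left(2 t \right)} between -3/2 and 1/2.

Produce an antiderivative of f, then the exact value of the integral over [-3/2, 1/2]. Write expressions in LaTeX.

Whatever form F(t) takes, F'(t) = f(t) is non-negotiable.
F(t) = - \frac{e^{2 t} \sin{\left(2 t \right)}}{2} - \frac{e^{2 t} \cos{\left(2 t \right)}}{2} is an antiderivative of f.
Check: d/dt[- \frac{e^{2 t} \sin{\left(2 t \right)}}{2} - \frac{e^{2 t} \cos{\left(2 t \right)}}{2}] = - 2 e^{2 t} \cos{\left(2 t \right)} = f(t).
F(1/2) = - \frac{e \sin{\left(1 \right)}}{2} - \frac{e \cos{\left(1 \right)}}{2}; F(-3/2) = \frac{\sin{\left(3 \right)}}{2 e^{3}} - \frac{\cos{\left(3 \right)}}{2 e^{3}}.
Integral = F(1/2) - F(-3/2) = - \frac{e \sin{\left(1 \right)}}{2} - \frac{e \cos{\left(1 \right)}}{2} + \frac{\cos{\left(3 \right)}}{2 e^{3}} - \frac{\sin{\left(3 \right)}}{2 e^{3}}.

Antiderivative: F(t) = - \frac{e^{2 t} \sin{\left(2 t \right)}}{2} - \frac{e^{2 t} \cos{\left(2 t \right)}}{2}; value = - \frac{e \sin{\left(1 \right)}}{2} - \frac{e \cos{\left(1 \right)}}{2} + \frac{\cos{\left(3 \right)}}{2 e^{3}} - \frac{\sin{\left(3 \right)}}{2 e^{3}}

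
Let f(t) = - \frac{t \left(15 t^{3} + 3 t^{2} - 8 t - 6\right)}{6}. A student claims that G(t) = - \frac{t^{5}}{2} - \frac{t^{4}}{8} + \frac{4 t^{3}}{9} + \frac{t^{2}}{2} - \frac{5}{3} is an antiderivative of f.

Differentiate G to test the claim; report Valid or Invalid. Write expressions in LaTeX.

d/dt[G] = - \frac{5 t^{4}}{2} - \frac{t^{3}}{2} + \frac{4 t^{2}}{3} + t
This equals f(t) exactly, so the claim holds.

Valid - the claim checks out under differentiation.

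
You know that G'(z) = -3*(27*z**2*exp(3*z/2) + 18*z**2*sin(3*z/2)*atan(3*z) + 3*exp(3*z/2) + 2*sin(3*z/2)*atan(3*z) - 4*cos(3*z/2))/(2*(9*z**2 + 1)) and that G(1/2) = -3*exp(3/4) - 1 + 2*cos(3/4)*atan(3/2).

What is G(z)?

Whatever form G(z) takes, its d/dz must return the stated G'(z).
A general antiderivative is -3*exp(3*z/2) + 2*cos(3*z/2)*atan(3*z) + C.
The condition gives C = -3*exp(3/4) - 1 + 2*cos(3/4)*atan(3/2) - (-3*exp(3/4) + 2*cos(3/4)*atan(3/2)) = -1.
So G(z) = -3*exp(3*z/2) + 2*cos(3*z/2)*atan(3*z) - 1.
Check: d/dz[-3*exp(3*z/2) + 2*cos(3*z/2)*atan(3*z) - 1] = (-81*z**2*exp(3*z/2) - 54*z**2*sin(3*z/2)*atan(3*z) - 9*exp(3*z/2) - 6*sin(3*z/2)*atan(3*z) + 12*cos(3*z/2))/(18*z**2 + 2), which equals G'(z).

G(z) = -3*exp(3*z/2) + 2*cos(3*z/2)*atan(3*z) - 1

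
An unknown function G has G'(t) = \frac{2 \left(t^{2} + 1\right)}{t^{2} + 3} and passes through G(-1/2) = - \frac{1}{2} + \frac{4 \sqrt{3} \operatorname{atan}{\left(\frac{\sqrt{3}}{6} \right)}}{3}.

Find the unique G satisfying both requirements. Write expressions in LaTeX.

Recover the given G'(t) by differentiating a candidate G(t); any mismatch rules it out.
A general antiderivative is 2 t - \frac{4 \sqrt{3} \operatorname{atan}{\left(\frac{\sqrt{3} t}{3} \right)}}{3} + C.
The condition gives C = - \frac{1}{2} + \frac{4 \sqrt{3} \operatorname{atan}{\left(\frac{\sqrt{3}}{6} \right)}}{3} - (-1 + \frac{4 \sqrt{3} \operatorname{atan}{\left(\frac{\sqrt{3}}{6} \right)}}{3}) = \frac{1}{2}.
So G(t) = 2 t - \frac{4 \sqrt{3} \operatorname{atan}{\left(\frac{\sqrt{3} t}{3} \right)}}{3} + \frac{1}{2}.
Check: d/dt[2 t - \frac{4 \sqrt{3} \operatorname{atan}{\left(\frac{\sqrt{3} t}{3} \right)}}{3} + \frac{1}{2}] = \frac{2 t^{2} + 2}{t^{2} + 3}, which equals G'(t).

G(t) = 2 t - \frac{4 \sqrt{3} \operatorname{atan}{\left(\frac{\sqrt{3} t}{3} \right)}}{3} + \frac{1}{2}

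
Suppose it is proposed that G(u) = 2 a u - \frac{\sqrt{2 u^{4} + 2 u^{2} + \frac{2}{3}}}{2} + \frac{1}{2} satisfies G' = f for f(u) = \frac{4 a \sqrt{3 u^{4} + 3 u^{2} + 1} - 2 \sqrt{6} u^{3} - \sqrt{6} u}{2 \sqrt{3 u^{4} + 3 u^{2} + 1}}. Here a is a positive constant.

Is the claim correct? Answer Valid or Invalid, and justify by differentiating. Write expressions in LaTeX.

Valid - differentiating G returns exactly f.

d/du[G] = \frac{4 a \sqrt{3 u^{4} + 3 u^{2} + 1} - 2 \sqrt{6} u^{3} - \sqrt{6} u}{2 \sqrt{3 u^{4} + 3 u^{2} + 1}}
This equals f(u) exactly, so the claim holds.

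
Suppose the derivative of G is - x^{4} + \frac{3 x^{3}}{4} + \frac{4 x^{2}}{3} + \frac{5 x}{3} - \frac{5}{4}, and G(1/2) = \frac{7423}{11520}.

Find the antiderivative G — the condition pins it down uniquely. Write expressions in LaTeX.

Integrate term by term and add the pieces.
A general antiderivative is - \frac{x^{5}}{5} + \frac{3 x^{4}}{16} + \frac{4 x^{3}}{9} + \frac{5 x^{2}}{6} - \frac{5 x}{4} + C.
The condition gives C = \frac{7423}{11520} - (- \frac{4097}{11520}) = 1.
So G(x) = - \frac{x^{5}}{5} + \frac{3 x^{4}}{16} + \frac{4 x^{3}}{9} + \frac{5 x^{2}}{6} - \frac{5 x}{4} + 1.
Check: d/dx[- \frac{x^{5}}{5} + \frac{3 x^{4}}{16} + \frac{4 x^{3}}{9} + \frac{5 x^{2}}{6} - \frac{5 x}{4} + 1] = - x^{4} + \frac{3 x^{3}}{4} + \frac{4 x^{2}}{3} + \frac{5 x}{3} - \frac{5}{4} = G'(x).

G(x) = - \frac{x^{5}}{5} + \frac{3 x^{4}}{16} + \frac{4 x^{3}}{9} + \frac{5 x^{2}}{6} - \frac{5 x}{4} + 1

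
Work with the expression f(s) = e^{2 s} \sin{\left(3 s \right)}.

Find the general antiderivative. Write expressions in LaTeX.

A candidate is checked by its d/ds: the result must match f(s).
Check: d/ds[\frac{\left(2 \sin{\left(3 s \right)} - 3 \cos{\left(3 s \right)}\right) e^{2 s}}{13}] = e^{2 s} \sin{\left(3 s \right)} = f(s).

F(s) = \frac{\left(2 \sin{\left(3 s \right)} - 3 \cos{\left(3 s \right)}\right) e^{2 s}}{13} + C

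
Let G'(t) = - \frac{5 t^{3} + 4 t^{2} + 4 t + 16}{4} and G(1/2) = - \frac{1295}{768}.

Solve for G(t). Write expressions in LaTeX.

For G(t) to be correct, d/dt[G] must agree with the stated G'(t) identically.
A general antiderivative is - \frac{5 t^{4}}{16} - \frac{t^{3}}{3} - \frac{t^{2}}{2} - 4 t + C.
The condition gives C = - \frac{1295}{768} - (- \frac{1679}{768}) = \frac{1}{2}.
So G(t) = - \frac{5 t^{4}}{16} - \frac{t^{3}}{3} - \frac{t^{2}}{2} - 4 t + \frac{1}{2}.
Check: d/dt[- \frac{5 t^{4}}{16} - \frac{t^{3}}{3} - \frac{t^{2}}{2} - 4 t + \frac{1}{2}] = - \frac{5 t^{3}}{4} - t^{2} - t - 4, which equals G'(t).

G(t) = - \frac{5 t^{4}}{16} - \frac{t^{3}}{3} - \frac{t^{2}}{2} - 4 t + \frac{1}{2}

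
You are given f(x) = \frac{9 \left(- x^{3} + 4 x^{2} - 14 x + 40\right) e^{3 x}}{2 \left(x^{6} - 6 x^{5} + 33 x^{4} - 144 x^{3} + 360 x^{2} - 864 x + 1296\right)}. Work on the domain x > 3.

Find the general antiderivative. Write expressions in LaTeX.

Differentiate the proposed F(x) back; it has to land on f(x) exactly.
Check: d/dx[- \frac{3 e^{3 x}}{2 \left(2 x - 6\right) \left(\frac{x^{2}}{2} + 6\right)}] = \frac{- 9 x^{3} e^{3 x} + 36 x^{2} e^{3 x} - 126 x e^{3 x} + 360 e^{3 x}}{2 x^{6} - 12 x^{5} + 66 x^{4} - 288 x^{3} + 720 x^{2} - 1728 x + 2592}, which equals f(x).

F(x) = - \frac{3 e^{3 x}}{2 \left(2 x - 6\right) \left(\frac{x^{2}}{2} + 6\right)} + C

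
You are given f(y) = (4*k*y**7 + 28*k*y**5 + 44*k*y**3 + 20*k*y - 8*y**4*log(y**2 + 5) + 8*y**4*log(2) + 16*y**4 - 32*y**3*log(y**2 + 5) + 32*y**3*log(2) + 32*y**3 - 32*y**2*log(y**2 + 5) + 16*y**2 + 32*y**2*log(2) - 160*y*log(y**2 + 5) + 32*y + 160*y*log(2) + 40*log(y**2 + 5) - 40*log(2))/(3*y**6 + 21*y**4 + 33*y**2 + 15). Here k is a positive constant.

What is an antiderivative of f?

Recover f(y) by differentiating a candidate F(y); any mismatch rules it out.
Check: d/dy[2*k*y**2/3 + 8*y*log(y**2/2 + 5/2)/(3*y**2 + 3) + 16*log(y**2/2 + 5/2)/(3*y**2 + 3)] = (4*k*y**7 + 28*k*y**5 + 44*k*y**3 + 20*k*y - 8*y**4*log(y**2 + 5) + 8*y**4*log(2) + 16*y**4 - 32*y**3*log(y**2 + 5) + 32*y**3*log(2) + 32*y**3 - 32*y**2*log(y**2 + 5) + 16*y**2 + 32*y**2*log(2) - 160*y*log(y**2 + 5) + 32*y + 160*y*log(2) + 40*log(y**2 + 5) - 40*log(2))/(3*y**6 + 21*y**4 + 33*y**2 + 15) = f(y).

An antiderivative is F(y) = 2*k*y**2/3 + 8*y*log(y**2/2 + 5/2)/(3*y**2 + 3) + 16*log(y**2/2 + 5/2)/(3*y**2 + 3).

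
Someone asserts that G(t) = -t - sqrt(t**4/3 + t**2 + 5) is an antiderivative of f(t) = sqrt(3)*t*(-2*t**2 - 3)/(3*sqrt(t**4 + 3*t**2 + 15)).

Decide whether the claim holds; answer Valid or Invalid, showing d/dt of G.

d/dt[G] = (-2*sqrt(3)*t**3 - 3*sqrt(3)*t - 3*sqrt(t**4 + 3*t**2 + 15))/(3*sqrt(t**4 + 3*t**2 + 15))
d/dt[G] - f(t) = -1 != 0.

Invalid: d/dt[G] - f = -1, which is not 0.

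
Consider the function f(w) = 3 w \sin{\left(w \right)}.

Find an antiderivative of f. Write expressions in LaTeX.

Whatever form F(w) takes, F'(w) = f(w) is non-negotiable.
Check: d/dw[- 3 \left(w \cos{\left(w \right)} - \sin{\left(w \right)}\right)] = 3 w \sin{\left(w \right)} = f(w).

An antiderivative is F(w) = - 3 \left(w \cos{\left(w \right)} - \sin{\left(w \right)}\right).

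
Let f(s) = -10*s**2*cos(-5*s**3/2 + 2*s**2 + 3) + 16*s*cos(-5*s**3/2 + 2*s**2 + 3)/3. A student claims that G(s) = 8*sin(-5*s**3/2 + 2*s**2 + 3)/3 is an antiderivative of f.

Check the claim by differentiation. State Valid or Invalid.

Invalid: d/ds[G] - f = -10*s**2*cos(-5*s**3/2 + 2*s**2 + 3) + 16*s*cos(-5*s**3/2 + 2*s**2 + 3)/3, which is not 0.

d/ds[G] = -20*s**2*cos(-5*s**3/2 + 2*s**2 + 3) + 32*s*cos(-5*s**3/2 + 2*s**2 + 3)/3
d/ds[G] - f(s) = -10*s**2*cos(-5*s**3/2 + 2*s**2 + 3) + 16*s*cos(-5*s**3/2 + 2*s**2 + 3)/3 != 0.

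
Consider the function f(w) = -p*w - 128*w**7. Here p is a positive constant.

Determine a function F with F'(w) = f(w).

Integrate term by term and add the pieces.
Check: d/dw[-p*w**2/2 - 16*w**8] = -p*w - 128*w**7 = f(w).

An antiderivative is F(w) = -p*w**2/2 - 16*w**8.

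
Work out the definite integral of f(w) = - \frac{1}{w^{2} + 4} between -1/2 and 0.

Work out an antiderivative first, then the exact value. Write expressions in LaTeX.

For F(w) to be correct the identity F'(w) - f(w) = 0 must hold.
F(w) = - \frac{\operatorname{atan}{\left(\frac{w}{2} \right)}}{2} is an antiderivative of f.
Check: d/dw[- \frac{\operatorname{atan}{\left(\frac{w}{2} \right)}}{2}] = - \frac{1}{w^{2} + 4} = f(w).
F(0) = 0; F(-1/2) = \frac{\operatorname{atan}{\left(\frac{1}{4} \right)}}{2}.
Integral = F(0) - F(-1/2) = - \frac{\operatorname{atan}{\left(\frac{1}{4} \right)}}{2}.

Antiderivative: F(w) = - \frac{\operatorname{atan}{\left(\frac{w}{2} \right)}}{2}; value = - \frac{\operatorname{atan}{\left(\frac{1}{4} \right)}}{2}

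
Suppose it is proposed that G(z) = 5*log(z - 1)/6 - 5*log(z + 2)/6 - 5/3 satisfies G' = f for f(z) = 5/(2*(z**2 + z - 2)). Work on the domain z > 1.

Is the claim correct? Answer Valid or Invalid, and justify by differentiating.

d/dz[G] = 5/(2*z**2 + 2*z - 4)
This equals f(z) exactly, so the claim holds.

Valid: G'(z) = f(z).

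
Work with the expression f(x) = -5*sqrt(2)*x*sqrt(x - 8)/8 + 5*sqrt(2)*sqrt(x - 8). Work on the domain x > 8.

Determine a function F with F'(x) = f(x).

An antiderivative is F(x) = -2*(x/2 - 4)**(5/2).

The integrand splits into summands that can be handled one at a time.
Check: d/dx[-2*(x/2 - 4)**(5/2)] = sqrt(2)*(-5*x*sqrt(x - 8) + 40*sqrt(x - 8))/8, which equals f(x).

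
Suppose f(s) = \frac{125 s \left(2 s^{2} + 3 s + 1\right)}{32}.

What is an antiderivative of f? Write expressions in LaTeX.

The substitution u = - \frac{5 s^{2}}{4} - \frac{5 s}{4} works: f is exactly (dF/du)*(du/ds) for that inner function.
Check: d/ds[\frac{5 \left(- \frac{5 s^{2}}{4} - \frac{5 s}{4}\right)^{2}}{4}] = \frac{125 s^{3}}{16} + \frac{375 s^{2}}{32} + \frac{125 s}{32}, which equals f(s).

An antiderivative is F(s) = \frac{5 \left(- \frac{5 s^{2}}{4} - \frac{5 s}{4}\right)^{2}}{4}.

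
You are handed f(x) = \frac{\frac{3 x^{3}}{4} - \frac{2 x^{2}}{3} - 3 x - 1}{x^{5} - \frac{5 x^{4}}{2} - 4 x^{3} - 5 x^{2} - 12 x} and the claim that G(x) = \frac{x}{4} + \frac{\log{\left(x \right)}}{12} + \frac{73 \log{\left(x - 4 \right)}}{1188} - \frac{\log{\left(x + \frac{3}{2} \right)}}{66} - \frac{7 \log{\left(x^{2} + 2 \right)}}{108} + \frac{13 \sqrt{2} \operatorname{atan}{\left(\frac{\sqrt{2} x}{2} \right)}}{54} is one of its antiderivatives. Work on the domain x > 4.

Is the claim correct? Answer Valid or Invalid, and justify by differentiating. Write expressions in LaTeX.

d/dx[G] = \frac{6 x^{5} - 15 x^{4} - 6 x^{3} - 46 x^{2} - 144 x - 24}{24 x^{5} - 60 x^{4} - 96 x^{3} - 120 x^{2} - 288 x}
d/dx[G] - f(x) = \frac{1}{4} != 0.

Invalid: d/dx[G] - f = \frac{1}{4}, which is not 0.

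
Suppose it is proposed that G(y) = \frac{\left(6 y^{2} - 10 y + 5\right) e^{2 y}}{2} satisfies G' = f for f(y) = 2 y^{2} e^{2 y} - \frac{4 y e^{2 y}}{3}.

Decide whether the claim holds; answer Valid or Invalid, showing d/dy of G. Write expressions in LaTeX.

d/dy[G] = 6 y^{2} e^{2 y} - 4 y e^{2 y}
d/dy[G] - f(y) = 4 y^{2} e^{2 y} - \frac{8 y e^{2 y}}{3} != 0.

Invalid: d/dy[G] - f = 4 y^{2} e^{2 y} - \frac{8 y e^{2 y}}{3}, which is not 0.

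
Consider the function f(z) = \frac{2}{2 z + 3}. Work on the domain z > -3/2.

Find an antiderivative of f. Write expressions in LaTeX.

An antiderivative is F(z) = \log{\left(2 z + 3 \right)}.

Check any antiderivative F(z) by computing F'(z) and comparing it with f(z).
Check: d/dz[\log{\left(2 z + 3 \right)}] = \frac{2}{2 z + 3} = f(z).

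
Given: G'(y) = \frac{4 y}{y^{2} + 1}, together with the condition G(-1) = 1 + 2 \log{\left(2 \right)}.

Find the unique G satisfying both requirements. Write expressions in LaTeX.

The substitution u = y^{2} + 1 works: G'(y) is exactly (dG/du)*(du/dy) for that inner function.
A general antiderivative is 2 \log{\left(y^{2} + 1 \right)} + C.
The condition gives C = 1 + 2 \log{\left(2 \right)} - (2 \log{\left(2 \right)}) = 1.
So G(y) = 2 \log{\left(y^{2} + 1 \right)} + 1.
Check: d/dy[2 \log{\left(y^{2} + 1 \right)} + 1] = \frac{4 y}{y^{2} + 1} = G'(y).

G(y) = 2 \log{\left(y^{2} + 1 \right)} + 1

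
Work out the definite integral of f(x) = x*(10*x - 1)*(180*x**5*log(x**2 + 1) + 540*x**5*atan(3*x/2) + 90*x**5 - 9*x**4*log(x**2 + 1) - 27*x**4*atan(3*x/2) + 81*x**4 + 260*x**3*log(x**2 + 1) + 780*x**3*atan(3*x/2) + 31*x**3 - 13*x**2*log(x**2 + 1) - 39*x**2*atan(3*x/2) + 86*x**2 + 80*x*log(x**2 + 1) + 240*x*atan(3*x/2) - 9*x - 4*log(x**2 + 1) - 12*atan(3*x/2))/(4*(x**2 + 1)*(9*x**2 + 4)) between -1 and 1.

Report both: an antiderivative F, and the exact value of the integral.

Antiderivative: F(x) = x**2*(1 - 10*x)**2*(log(x**2 + 1) + 3*atan(3*x/2))/8; value = -5*log(2) + 303*atan(3/2)/4

Recognize the product-rule pattern: f = u'v + uv' with u = 3*(-5*x**2 + x/2)**2/4, v = 2*log(x**2 + 1)/3 + 2*atan(3*x/2), so integration by parts undoes it.
F(x) = x**2*(1 - 10*x)**2*(log(x**2 + 1) + 3*atan(3*x/2))/8 is an antiderivative of f.
Check: d/dx[x**2*(1 - 10*x)**2*(log(x**2 + 1) + 3*atan(3*x/2))/8] = (1800*x**7*log(x**2 + 1) + 5400*x**7*atan(3*x/2) + 900*x**7 - 270*x**6*log(x**2 + 1) - 810*x**6*atan(3*x/2) + 720*x**6 + 2609*x**5*log(x**2 + 1) + 7827*x**5*atan(3*x/2) + 229*x**5 - 390*x**4*log(x**2 + 1) - 1170*x**4*atan(3*x/2) + 829*x**4 + 813*x**3*log(x**2 + 1) + 2439*x**3*atan(3*x/2) - 176*x**3 - 120*x**2*log(x**2 + 1) - 360*x**2*atan(3*x/2) + 9*x**2 + 4*x*log(x**2 + 1) + 12*x*atan(3*x/2))/(36*x**4 + 52*x**2 + 16), which equals f(x).
F(1) = 81*log(2)/8 + 243*atan(3/2)/8; F(-1) = -363*atan(3/2)/8 + 121*log(2)/8.
Integral = F(1) - F(-1) = -5*log(2) + 303*atan(3/2)/4.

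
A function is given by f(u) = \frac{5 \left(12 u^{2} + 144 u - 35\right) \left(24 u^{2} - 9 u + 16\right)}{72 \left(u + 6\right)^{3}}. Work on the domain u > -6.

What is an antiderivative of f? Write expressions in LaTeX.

f has the shape v'r + vr' for v = \frac{5}{2 \left(u + 6\right)^{2}} and r = \left(2 u^{2} - \frac{3 u}{4} + \frac{4}{3}\right)^{2} — it is the derivative of the product v*r.
Check: d/du[\frac{5 \left(24 u^{2} - 9 u + 16\right)^{2}}{288 \left(u + 6\right)^{2}}] = \frac{1440 u^{4} + 16740 u^{3} - 9720 u^{2} + 13095 u - 2800}{72 u^{3} + 1296 u^{2} + 7776 u + 15552}, which equals f(u).

An antiderivative is F(u) = \frac{5 \left(24 u^{2} - 9 u + 16\right)^{2}}{288 \left(u + 6\right)^{2}}.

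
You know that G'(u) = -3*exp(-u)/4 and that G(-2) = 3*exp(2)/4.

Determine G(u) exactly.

A first test for any G(u): its u-derivative must equal the given G'(u).
A general antiderivative is 3*exp(-u)/4 + C.
The condition gives C = 3*exp(2)/4 - (3*exp(2)/4) = 0.
So G(u) = 3*exp(-u)/4.
Check: d/du[3*exp(-u)/4] = -3*exp(-u)/4 = G'(u).

G(u) = 3*exp(-u)/4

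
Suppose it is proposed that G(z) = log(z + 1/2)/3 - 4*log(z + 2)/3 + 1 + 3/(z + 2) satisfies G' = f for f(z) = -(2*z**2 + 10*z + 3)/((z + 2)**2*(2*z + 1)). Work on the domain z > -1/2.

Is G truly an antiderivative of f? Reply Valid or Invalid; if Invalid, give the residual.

Valid. The derivative of G reproduces f.

d/dz[G] = (-2*z**2 - 10*z - 3)/(2*z**3 + 9*z**2 + 12*z + 4)
This equals f(z) exactly, so the claim holds.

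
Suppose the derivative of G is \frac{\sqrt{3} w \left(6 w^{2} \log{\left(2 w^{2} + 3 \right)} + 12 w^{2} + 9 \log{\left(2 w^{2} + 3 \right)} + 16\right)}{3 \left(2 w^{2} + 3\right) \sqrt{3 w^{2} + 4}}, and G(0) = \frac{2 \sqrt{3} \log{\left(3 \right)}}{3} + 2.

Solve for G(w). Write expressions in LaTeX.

Recognize the product-rule pattern: G'(w) = u'v + uv' with u = \sqrt{w^{2} + \frac{4}{3}}, v = \log{\left(2 w^{2} + 3 \right)}, so integration by parts undoes it.
A general antiderivative is \sqrt{w^{2} + \frac{4}{3}} \log{\left(2 w^{2} + 3 \right)} + C.
The condition gives C = \frac{2 \sqrt{3} \log{\left(3 \right)}}{3} + 2 - (\frac{2 \sqrt{3} \log{\left(3 \right)}}{3}) = 2.
So G(w) = \sqrt{w^{2} + \frac{4}{3}} \log{\left(2 w^{2} + 3 \right)} + 2.
Check: d/dw[\sqrt{w^{2} + \frac{4}{3}} \log{\left(2 w^{2} + 3 \right)} + 2] = \frac{6 w^{3} \log{\left(2 w^{2} + 3 \right)} + 12 w^{3} + 9 w \log{\left(2 w^{2} + 3 \right)} + 16 w}{2 \sqrt{3} w^{2} \sqrt{3 w^{2} + 4} + 3 \sqrt{3} \sqrt{3 w^{2} + 4}}, which equals G'(w).

G(w) = \sqrt{w^{2} + \frac{4}{3}} \log{\left(2 w^{2} + 3 \right)} + 2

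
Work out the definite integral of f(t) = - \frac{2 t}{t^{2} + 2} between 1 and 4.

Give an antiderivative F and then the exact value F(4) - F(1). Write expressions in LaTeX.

Antiderivative: F(t) = - \log{\left(t^{2} + 2 \right)}; value = - \log{\left(18 \right)} + \log{\left(3 \right)}

f matches the chain-rule pattern g'(h)*h' with inner function h(t) = t^{2} + 2; substituting u = h(t) collapses the integral.
F(t) = - \log{\left(t^{2} + 2 \right)} is an antiderivative of f.
Check: d/dt[- \log{\left(t^{2} + 2 \right)}] = - \frac{2 t}{t^{2} + 2} = f(t).
F(4) = - \log{\left(18 \right)}; F(1) = - \log{\left(3 \right)}.
Integral = F(4) - F(1) = - \log{\left(18 \right)} + \log{\left(3 \right)}.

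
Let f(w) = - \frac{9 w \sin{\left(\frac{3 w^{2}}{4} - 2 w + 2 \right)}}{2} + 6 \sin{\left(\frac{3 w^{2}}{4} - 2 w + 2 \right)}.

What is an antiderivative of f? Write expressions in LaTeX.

f matches the chain-rule pattern g'(h)*h' with inner function h(w) = \frac{3 w^{2}}{4} - 2 w + 2; substituting u = h(w) collapses the integral.
Check: d/dw[3 \cos{\left(\frac{3 w^{2}}{4} - 2 w + 2 \right)}] = - \frac{9 w \sin{\left(\frac{3 w^{2}}{4} - 2 w + 2 \right)}}{2} + 6 \sin{\left(\frac{3 w^{2}}{4} - 2 w + 2 \right)} = f(w).

An antiderivative is F(w) = 3 \cos{\left(\frac{3 w^{2}}{4} - 2 w + 2 \right)}.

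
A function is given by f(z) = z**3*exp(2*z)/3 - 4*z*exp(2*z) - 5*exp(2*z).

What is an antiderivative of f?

f has the shape u'v + uv' for u = z**3/6 - z**2/4 - 7*z/4 - 13/8 and v = exp(2*z) — it is the derivative of the product u*v.
Check: d/dz[(4*z**3 - 6*z**2 - 42*z - 39)*exp(2*z)/24] = z**3*exp(2*z)/3 - 4*z*exp(2*z) - 5*exp(2*z) = f(z).

An antiderivative is F(z) = (4*z**3 - 6*z**2 - 42*z - 39)*exp(2*z)/24.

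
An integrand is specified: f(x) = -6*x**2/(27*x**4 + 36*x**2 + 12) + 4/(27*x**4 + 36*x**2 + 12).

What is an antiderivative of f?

An antiderivative is F(x) = 2*x/(9*x**2 + 6).

Recognize the product-rule pattern: f = u'v + uv' with u = x/3, v = 1/(3*x**2/2 + 1), so integration by parts undoes it.
Check: d/dx[2*x/(9*x**2 + 6)] = (4 - 6*x**2)/(27*x**4 + 36*x**2 + 12), which equals f(x).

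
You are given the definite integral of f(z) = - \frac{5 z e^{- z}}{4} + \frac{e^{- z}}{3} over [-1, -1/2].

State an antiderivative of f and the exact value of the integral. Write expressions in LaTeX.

Recognize the product-rule pattern: f = u'v + uv' with u = \frac{5 z}{4} + \frac{11}{12}, v = e^{- z}, so integration by parts undoes it.
F(z) = \frac{5 z e^{- z}}{4} + \frac{11 e^{- z}}{12} is an antiderivative of f.
Check: d/dz[\frac{5 z e^{- z}}{4} + \frac{11 e^{- z}}{12}] = \frac{\left(4 - 15 z\right) e^{- z}}{12}, which equals f(z).
F(-1/2) = \frac{7 e^{\frac{1}{2}}}{24}; F(-1) = - \frac{e}{3}.
Integral = F(-1/2) - F(-1) = \frac{7 e^{\frac{1}{2}}}{24} + \frac{e}{3}.

Antiderivative: F(z) = \frac{5 z e^{- z}}{4} + \frac{11 e^{- z}}{12}; value = \frac{7 e^{\frac{1}{2}}}{24} + \frac{e}{3}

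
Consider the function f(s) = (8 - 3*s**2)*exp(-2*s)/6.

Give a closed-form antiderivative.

An antiderivative is F(s) = (6*s**2 + 6*s - 13)*exp(-2*s)/24.

Recognize the product-rule pattern: f = u'v + uv' with u = s**2/4 + s/4 - 13/24, v = exp(-2*s), so integration by parts undoes it.
Check: d/ds[(6*s**2 + 6*s - 13)*exp(-2*s)/24] = (8 - 3*s**2)*exp(-2*s)/6 = f(s).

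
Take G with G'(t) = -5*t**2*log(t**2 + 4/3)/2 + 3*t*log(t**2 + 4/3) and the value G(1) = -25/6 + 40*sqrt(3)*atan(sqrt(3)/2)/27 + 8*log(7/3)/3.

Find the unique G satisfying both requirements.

Integrate term by term and add the pieces.
A general antiderivative is 5*t**3/9 - 3*t**2/2 - 20*t/9 + (-5*t**3/6 + 3*t**2/2)*log(t**2 + 4/3) + 2*log(t**2 + 4/3) + 40*sqrt(3)*atan(sqrt(3)*t/2)/27 + C.
The condition gives C = -25/6 + 40*sqrt(3)*atan(sqrt(3)/2)/27 + 8*log(7/3)/3 - (-19/6 + 40*sqrt(3)*atan(sqrt(3)/2)/27 + 8*log(7/3)/3) = -1.
So G(t) = -5*t**3*log(t**2 + 4/3)/6 + 5*t**3/9 + 3*t**2*log(t**2 + 4/3)/2 - 3*t**2/2 - 20*t/9 + 2*log(t**2 + 4/3) + 40*sqrt(3)*atan(sqrt(3)*t/2)/27 - 1.
Check: d/dt[-5*t**3*log(t**2 + 4/3)/6 + 5*t**3/9 + 3*t**2*log(t**2 + 4/3)/2 - 3*t**2/2 - 20*t/9 + 2*log(t**2 + 4/3) + 40*sqrt(3)*atan(sqrt(3)*t/2)/27 - 1] = -5*t**2*log(t**2 + 4/3)/2 + 3*t*log(t**2 + 4/3) = G'(t).

G(t) = -5*t**3*log(t**2 + 4/3)/6 + 5*t**3/9 + 3*t**2*log(t**2 + 4/3)/2 - 3*t**2/2 - 20*t/9 + 2*log(t**2 + 4/3) + 40*sqrt(3)*atan(sqrt(3)*t/2)/27 - 1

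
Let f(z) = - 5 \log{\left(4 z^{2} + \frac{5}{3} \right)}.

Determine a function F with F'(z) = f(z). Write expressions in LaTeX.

Whatever form F(z) takes, F'(z) = f(z) is non-negotiable.
Check: d/dz[- 5 z \log{\left(4 z^{2} + \frac{5}{3} \right)} + 10 z - \frac{5 \sqrt{15} \operatorname{atan}{\left(\frac{2 \sqrt{15} z}{5} \right)}}{3}] = - 5 \log{\left(4 z^{2} + \frac{5}{3} \right)} = f(z).

An antiderivative is F(z) = - 5 z \log{\left(4 z^{2} + \frac{5}{3} \right)} + 10 z - \frac{5 \sqrt{15} \operatorname{atan}{\left(\frac{2 \sqrt{15} z}{5} \right)}}{3}.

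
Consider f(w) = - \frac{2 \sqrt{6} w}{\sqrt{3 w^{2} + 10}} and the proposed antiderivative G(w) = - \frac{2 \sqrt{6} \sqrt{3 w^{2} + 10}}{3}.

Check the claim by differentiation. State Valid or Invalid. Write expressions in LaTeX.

d/dw[G] = - \frac{2 \sqrt{6} w}{\sqrt{3 w^{2} + 10}}
This equals f(w) exactly, so the claim holds.

Valid. The derivative of G reproduces f.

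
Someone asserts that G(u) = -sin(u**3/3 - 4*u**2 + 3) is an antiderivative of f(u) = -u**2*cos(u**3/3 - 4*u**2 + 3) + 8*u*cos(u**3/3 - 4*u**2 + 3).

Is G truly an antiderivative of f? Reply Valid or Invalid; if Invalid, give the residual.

Valid - differentiating G returns exactly f.

d/du[G] = -u**2*cos(u**3/3 - 4*u**2 + 3) + 8*u*cos(u**3/3 - 4*u**2 + 3)
This equals f(u) exactly, so the claim holds.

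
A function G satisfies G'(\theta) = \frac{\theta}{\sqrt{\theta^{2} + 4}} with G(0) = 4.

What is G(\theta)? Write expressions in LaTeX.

G(\theta) = \sqrt{\theta^{2} + 4} + 2

G'(\theta) matches the chain-rule pattern g'(h)*h' with inner function h(\theta) = \theta^{2} + 4; substituting u = h(\theta) collapses the integral.
A general antiderivative is \sqrt{\theta^{2} + 4} + C.
The condition gives C = 4 - (2) = 2.
So G(\theta) = \sqrt{\theta^{2} + 4} + 2.
Check: d/d\theta[\sqrt{\theta^{2} + 4} + 2] = \frac{\theta}{\sqrt{\theta^{2} + 4}} = G'(\theta).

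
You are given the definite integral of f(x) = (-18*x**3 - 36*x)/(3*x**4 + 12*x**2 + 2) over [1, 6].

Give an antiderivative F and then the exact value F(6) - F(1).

Antiderivative: F(x) = -3*log(x**4/2 + 2*x**2 + 1/3)/2; value = -3*log(2161/3)/2 + 3*log(17/6)/2

The substitution u = x**4/2 + 2*x**2 + 1/3 works: f is exactly (dF/du)*(du/dx) for that inner function.
F(x) = -3*log(x**4/2 + 2*x**2 + 1/3)/2 is an antiderivative of f.
Check: d/dx[-3*log(x**4/2 + 2*x**2 + 1/3)/2] = (-18*x**3 - 36*x)/(3*x**4 + 12*x**2 + 2) = f(x).
F(6) = -3*log(2161/3)/2; F(1) = -3*log(17/6)/2.
Integral = F(6) - F(1) = -3*log(2161/3)/2 + 3*log(17/6)/2.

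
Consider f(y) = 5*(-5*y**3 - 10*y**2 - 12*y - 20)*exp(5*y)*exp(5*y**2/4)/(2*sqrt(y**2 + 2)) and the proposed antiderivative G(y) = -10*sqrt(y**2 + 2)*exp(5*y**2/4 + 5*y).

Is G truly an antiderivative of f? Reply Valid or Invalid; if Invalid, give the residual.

Invalid: d/dy[G] - f = (-25*y**3*exp(5*y)*exp(5*y**2/4) - 50*y**2*exp(5*y)*exp(5*y**2/4) - 60*y*exp(5*y)*exp(5*y**2/4) - 100*exp(5*y)*exp(5*y**2/4))/(2*sqrt(y**2 + 2)), which is not 0.

d/dy[G] = (-25*y**3*exp(5*y)*exp(5*y**2/4) - 50*y**2*exp(5*y)*exp(5*y**2/4) - 60*y*exp(5*y)*exp(5*y**2/4) - 100*exp(5*y)*exp(5*y**2/4))/sqrt(y**2 + 2)
d/dy[G] - f(y) = (-25*y**3*exp(5*y)*exp(5*y**2/4) - 50*y**2*exp(5*y)*exp(5*y**2/4) - 60*y*exp(5*y)*exp(5*y**2/4) - 100*exp(5*y)*exp(5*y**2/4))/(2*sqrt(y**2 + 2)) != 0.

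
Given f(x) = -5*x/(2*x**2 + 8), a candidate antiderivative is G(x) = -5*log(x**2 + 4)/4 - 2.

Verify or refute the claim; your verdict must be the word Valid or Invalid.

d/dx[G] = -5*x/(2*x**2 + 8)
This equals f(x) exactly, so the claim holds.

Valid - the claim checks out under differentiation.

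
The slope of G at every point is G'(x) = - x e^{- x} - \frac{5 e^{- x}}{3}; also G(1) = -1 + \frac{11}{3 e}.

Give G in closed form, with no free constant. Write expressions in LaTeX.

G(x) = \frac{\left(3 x - 3 e^{x} + 8\right) e^{- x}}{3}

Recognize the product-rule pattern: G'(x) = u'v + uv' with u = x + \frac{8}{3}, v = e^{- x}, so integration by parts undoes it.
A general antiderivative is \frac{\left(3 x + 8\right) e^{- x}}{3} + C.
The condition gives C = -1 + \frac{11}{3 e} - (\frac{11}{3 e}) = -1.
So G(x) = \frac{\left(3 x - 3 e^{x} + 8\right) e^{- x}}{3}.
Check: d/dx[\frac{\left(3 x - 3 e^{x} + 8\right) e^{- x}}{3}] = \frac{\left(- 3 x - 5\right) e^{- x}}{3}, which equals G'(x).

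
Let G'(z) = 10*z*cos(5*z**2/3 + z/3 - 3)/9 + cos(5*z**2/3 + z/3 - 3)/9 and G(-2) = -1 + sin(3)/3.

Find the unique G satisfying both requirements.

G(z) = (sin(5*z**2/3 + z/3 - 3) - 3)/3

G'(z) matches the chain-rule pattern g'(h)*h' with inner function h(z) = 5*z**2/3 + z/3 - 3; substituting u = h(z) collapses the integral.
A general antiderivative is sin(5*z**2/3 + z/3 - 3)/3 + C.
The condition gives C = -1 + sin(3)/3 - (sin(3)/3) = -1.
So G(z) = (sin(5*z**2/3 + z/3 - 3) - 3)/3.
Check: d/dz[(sin(5*z**2/3 + z/3 - 3) - 3)/3] = 10*z*cos(5*z**2/3 + z/3 - 3)/9 + cos(5*z**2/3 + z/3 - 3)/9 = G'(z).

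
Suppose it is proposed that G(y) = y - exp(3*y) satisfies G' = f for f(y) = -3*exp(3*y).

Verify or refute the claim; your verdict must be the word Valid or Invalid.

Invalid: d/dy[G] - f = 1, which is not 0.

d/dy[G] = 1 - 3*exp(3*y)
d/dy[G] - f(y) = 1 != 0.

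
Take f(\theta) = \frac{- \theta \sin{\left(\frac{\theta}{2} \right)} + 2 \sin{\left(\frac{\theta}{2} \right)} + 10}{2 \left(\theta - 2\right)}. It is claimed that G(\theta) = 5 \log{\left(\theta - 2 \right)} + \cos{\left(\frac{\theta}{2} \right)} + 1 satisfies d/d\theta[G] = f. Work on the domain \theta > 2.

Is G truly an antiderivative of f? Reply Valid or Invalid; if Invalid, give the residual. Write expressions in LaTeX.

d/d\theta[G] = \frac{- \theta \sin{\left(\frac{\theta}{2} \right)} + 2 \sin{\left(\frac{\theta}{2} \right)} + 10}{2 \theta - 4}
This equals f(\theta) exactly, so the claim holds.

Valid - the claim checks out under differentiation.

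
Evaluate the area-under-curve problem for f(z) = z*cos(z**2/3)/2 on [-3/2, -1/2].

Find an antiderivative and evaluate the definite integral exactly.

Antiderivative: F(z) = 3*sin(z**2/3)/4; value = -3*sin(3/4)/4 + 3*sin(1/12)/4

The substitution u = z**2/3 works: f is exactly (dF/du)*(du/dz) for that inner function.
F(z) = 3*sin(z**2/3)/4 is an antiderivative of f.
Check: d/dz[3*sin(z**2/3)/4] = z*cos(z**2/3)/2 = f(z).
F(-1/2) = 3*sin(1/12)/4; F(-3/2) = 3*sin(3/4)/4.
Integral = F(-1/2) - F(-3/2) = -3*sin(3/4)/4 + 3*sin(1/12)/4.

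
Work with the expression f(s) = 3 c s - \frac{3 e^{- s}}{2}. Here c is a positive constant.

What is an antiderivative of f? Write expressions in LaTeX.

The integrand splits into summands that can be handled one at a time.
Check: d/ds[\frac{3 \left(c s^{2} e^{s} + 1\right) e^{- s}}{2}] = \frac{\left(6 c s e^{s} - 3\right) e^{- s}}{2}, which equals f(s).

An antiderivative is F(s) = \frac{3 \left(c s^{2} e^{s} + 1\right) e^{- s}}{2}.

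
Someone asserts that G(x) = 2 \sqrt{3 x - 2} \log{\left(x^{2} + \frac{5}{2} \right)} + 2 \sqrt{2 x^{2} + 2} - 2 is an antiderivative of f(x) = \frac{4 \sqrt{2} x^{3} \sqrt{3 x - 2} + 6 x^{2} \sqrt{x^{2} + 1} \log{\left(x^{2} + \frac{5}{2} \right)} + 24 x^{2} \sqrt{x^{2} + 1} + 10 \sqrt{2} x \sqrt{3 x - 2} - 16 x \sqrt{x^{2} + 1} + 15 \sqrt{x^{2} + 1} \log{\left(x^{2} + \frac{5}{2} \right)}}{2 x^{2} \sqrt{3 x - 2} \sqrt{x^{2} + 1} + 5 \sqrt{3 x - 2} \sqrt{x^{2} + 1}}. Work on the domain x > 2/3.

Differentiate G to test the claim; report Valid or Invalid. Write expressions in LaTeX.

Valid: G'(x) = f(x).

d/dx[G] = \frac{4 \sqrt{2} x^{3} \sqrt{3 x - 2} + 6 x^{2} \sqrt{x^{2} + 1} \log{\left(x^{2} + \frac{5}{2} \right)} + 24 x^{2} \sqrt{x^{2} + 1} + 10 \sqrt{2} x \sqrt{3 x - 2} - 16 x \sqrt{x^{2} + 1} + 15 \sqrt{x^{2} + 1} \log{\left(x^{2} + \frac{5}{2} \right)}}{2 x^{2} \sqrt{3 x - 2} \sqrt{x^{2} + 1} + 5 \sqrt{3 x - 2} \sqrt{x^{2} + 1}}
This equals f(x) exactly, so the claim holds.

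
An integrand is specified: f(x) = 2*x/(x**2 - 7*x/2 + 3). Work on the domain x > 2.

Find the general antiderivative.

F(x) = 8*log(x - 2) - 6*log(x - 3/2) + C

Factor the denominator ((x - 2)*(2*x - 3)) and decompose: f = -12/(2*x - 3) + 8/(x - 2); each piece integrates to a log, atan, or power term.
Check: d/dx[8*log(x - 2) - 6*log(x - 3/2)] = 4*x/(2*x**2 - 7*x + 6), which equals f(x).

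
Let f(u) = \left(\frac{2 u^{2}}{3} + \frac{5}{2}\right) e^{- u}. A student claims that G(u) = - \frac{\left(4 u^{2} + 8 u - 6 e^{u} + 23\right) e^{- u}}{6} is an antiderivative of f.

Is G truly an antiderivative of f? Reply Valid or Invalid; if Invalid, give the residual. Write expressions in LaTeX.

d/du[G] = \frac{\left(4 u^{2} + 15\right) e^{- u}}{6}
This equals f(u) exactly, so the claim holds.

Valid - the claim checks out under differentiation.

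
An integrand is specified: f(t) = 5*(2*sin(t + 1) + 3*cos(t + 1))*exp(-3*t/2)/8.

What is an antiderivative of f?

An antiderivative is F(t) = -5*exp(-3*t/2)*cos(t + 1)/4.

Recognize the product-rule pattern: f = u'v + uv' with u = -5*cos(t + 1)/4, v = exp(-3*t/2), so integration by parts undoes it.
Check: d/dt[-5*exp(-3*t/2)*cos(t + 1)/4] = (10*sin(t + 1) + 15*cos(t + 1))*exp(-3*t/2)/8, which equals f(t).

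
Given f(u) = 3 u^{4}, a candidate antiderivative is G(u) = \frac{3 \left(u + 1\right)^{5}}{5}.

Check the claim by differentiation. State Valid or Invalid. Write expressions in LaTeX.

d/du[G] = 3 u^{4} + 12 u^{3} + 18 u^{2} + 12 u + 3
d/du[G] - f(u) = 12 u^{3} + 18 u^{2} + 12 u + 3 != 0.

Invalid: d/du[G] - f = 12 u^{3} + 18 u^{2} + 12 u + 3, which is not 0.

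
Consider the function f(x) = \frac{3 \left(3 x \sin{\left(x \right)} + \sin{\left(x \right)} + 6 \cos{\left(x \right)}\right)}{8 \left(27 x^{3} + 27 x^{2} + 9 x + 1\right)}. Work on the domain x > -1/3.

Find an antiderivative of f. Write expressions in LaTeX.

An antiderivative is F(x) = - \frac{3 \cos{\left(x \right)}}{8 \left(3 x + 1\right)^{2}}.

Recognize the product-rule pattern: f = u'v + uv' with u = - \frac{3}{8 \left(3 x + 1\right)^{2}}, v = \cos{\left(x \right)}, so integration by parts undoes it.
Check: d/dx[- \frac{3 \cos{\left(x \right)}}{8 \left(3 x + 1\right)^{2}}] = \frac{9 x \sin{\left(x \right)} + 3 \sin{\left(x \right)} + 18 \cos{\left(x \right)}}{216 x^{3} + 216 x^{2} + 72 x + 8}, which equals f(x).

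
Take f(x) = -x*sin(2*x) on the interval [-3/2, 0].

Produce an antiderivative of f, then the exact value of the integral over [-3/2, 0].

Antiderivative: F(x) = x*cos(2*x)/2 - sin(2*x)/4; value = 3*cos(3)/4 - sin(3)/4

An antiderivative F(x) passes only if d/dx[F] lands on f(x) exactly.
F(x) = x*cos(2*x)/2 - sin(2*x)/4 is an antiderivative of f.
Check: d/dx[x*cos(2*x)/2 - sin(2*x)/4] = -x*sin(2*x) = f(x).
F(0) = 0; F(-3/2) = sin(3)/4 - 3*cos(3)/4.
Integral = F(0) - F(-3/2) = 3*cos(3)/4 - sin(3)/4.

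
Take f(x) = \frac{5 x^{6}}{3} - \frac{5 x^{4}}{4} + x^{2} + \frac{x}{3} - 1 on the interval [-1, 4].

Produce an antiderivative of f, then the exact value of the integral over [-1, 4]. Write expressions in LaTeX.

Antiderivative: F(x) = \frac{5 x^{7}}{21} - \frac{x^{5}}{4} + \frac{x^{3}}{3} + \frac{x^{2}}{6} - x; value = \frac{102595}{28}

Integrate term by term and add the pieces.
F(x) = \frac{5 x^{7}}{21} - \frac{x^{5}}{4} + \frac{x^{3}}{3} + \frac{x^{2}}{6} - x is an antiderivative of f.
Check: d/dx[\frac{5 x^{7}}{21} - \frac{x^{5}}{4} + \frac{x^{3}}{3} + \frac{x^{2}}{6} - x] = \frac{5 x^{6}}{3} - \frac{5 x^{4}}{4} + x^{2} + \frac{x}{3} - 1 = f(x).
F(4) = \frac{76964}{21}; F(-1) = \frac{71}{84}.
Integral = F(4) - F(-1) = \frac{102595}{28}.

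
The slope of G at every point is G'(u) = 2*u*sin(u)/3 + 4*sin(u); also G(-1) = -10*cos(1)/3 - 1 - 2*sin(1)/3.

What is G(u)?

The integrand splits into summands that can be handled one at a time.
A general antiderivative is -2*u*cos(u)/3 + 2*sin(u)/3 - 4*cos(u) + C.
The condition gives C = -10*cos(1)/3 - 1 - 2*sin(1)/3 - (-10*cos(1)/3 - 2*sin(1)/3) = -1.
So G(u) = -2*u*cos(u)/3 + 2*sin(u)/3 - 4*cos(u) - 1.
Check: d/du[-2*u*cos(u)/3 + 2*sin(u)/3 - 4*cos(u) - 1] = 2*u*sin(u)/3 + 4*sin(u) = G'(u).

G(u) = -2*u*cos(u)/3 + 2*sin(u)/3 - 4*cos(u) - 1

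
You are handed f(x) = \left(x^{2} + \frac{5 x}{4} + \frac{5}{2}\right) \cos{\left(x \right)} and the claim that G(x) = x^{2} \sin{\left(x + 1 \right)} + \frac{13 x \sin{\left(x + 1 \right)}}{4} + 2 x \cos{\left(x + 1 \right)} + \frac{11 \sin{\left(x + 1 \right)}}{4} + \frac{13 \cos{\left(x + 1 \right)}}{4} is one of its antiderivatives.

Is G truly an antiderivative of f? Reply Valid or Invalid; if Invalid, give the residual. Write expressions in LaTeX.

Invalid: d/dx[G] - f = - x^{2} \cos{\left(x \right)} + x^{2} \cos{\left(x + 1 \right)} - \frac{5 x \cos{\left(x \right)}}{4} + \frac{13 x \cos{\left(x + 1 \right)}}{4} - \frac{5 \cos{\left(x \right)}}{2} + \frac{19 \cos{\left(x + 1 \right)}}{4}, which is not 0.

d/dx[G] = x^{2} \cos{\left(x + 1 \right)} + \frac{13 x \cos{\left(x + 1 \right)}}{4} + \frac{19 \cos{\left(x + 1 \right)}}{4}
d/dx[G] - f(x) = - x^{2} \cos{\left(x \right)} + x^{2} \cos{\left(x + 1 \right)} - \frac{5 x \cos{\left(x \right)}}{4} + \frac{13 x \cos{\left(x + 1 \right)}}{4} - \frac{5 \cos{\left(x \right)}}{2} + \frac{19 \cos{\left(x + 1 \right)}}{4} != 0.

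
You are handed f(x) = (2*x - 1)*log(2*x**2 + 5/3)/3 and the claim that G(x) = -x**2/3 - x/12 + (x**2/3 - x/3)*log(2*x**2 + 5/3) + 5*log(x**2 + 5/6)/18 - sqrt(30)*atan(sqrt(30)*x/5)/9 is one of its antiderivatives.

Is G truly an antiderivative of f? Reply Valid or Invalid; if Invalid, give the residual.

Invalid: d/dx[G] - f = -3/4, which is not 0.

d/dx[G] = 2*x*log(2*x**2 + 5/3)/3 - log(2*x**2 + 5/3)/3 - 3/4
d/dx[G] - f(x) = -3/4 != 0.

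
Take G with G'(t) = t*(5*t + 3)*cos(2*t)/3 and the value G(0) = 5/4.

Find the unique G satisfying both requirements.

G(t) = 5*t**2*sin(2*t)/6 + t*sin(2*t)/2 + 5*t*cos(2*t)/6 - 5*sin(2*t)/12 + cos(2*t)/4 + 1

A candidate passes only if d/dt[G] lands on the given G'(t) exactly.
A general antiderivative is 5*t**2*sin(2*t)/6 + t*sin(2*t)/2 + 5*t*cos(2*t)/6 - 5*sin(2*t)/12 + cos(2*t)/4 + C.
The condition gives C = 5/4 - (1/4) = 1.
So G(t) = 5*t**2*sin(2*t)/6 + t*sin(2*t)/2 + 5*t*cos(2*t)/6 - 5*sin(2*t)/12 + cos(2*t)/4 + 1.
Check: d/dt[5*t**2*sin(2*t)/6 + t*sin(2*t)/2 + 5*t*cos(2*t)/6 - 5*sin(2*t)/12 + cos(2*t)/4 + 1] = 5*t**2*cos(2*t)/3 + t*cos(2*t), which equals G'(t).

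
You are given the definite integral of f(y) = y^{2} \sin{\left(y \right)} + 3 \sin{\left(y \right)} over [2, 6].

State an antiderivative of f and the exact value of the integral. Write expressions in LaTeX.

Antiderivative: F(y) = - y^{2} \cos{\left(y \right)} + 2 y \sin{\left(y \right)} - \cos{\left(y \right)}; value = - 37 \cos{\left(6 \right)} - 4 \sin{\left(2 \right)} + 12 \sin{\left(6 \right)} + 5 \cos{\left(2 \right)}

The integrand splits into summands that can be handled one at a time.
F(y) = - y^{2} \cos{\left(y \right)} + 2 y \sin{\left(y \right)} - \cos{\left(y \right)} is an antiderivative of f.
Check: d/dy[- y^{2} \cos{\left(y \right)} + 2 y \sin{\left(y \right)} - \cos{\left(y \right)}] = y^{2} \sin{\left(y \right)} + 3 \sin{\left(y \right)} = f(y).
F(6) = - 37 \cos{\left(6 \right)} + 12 \sin{\left(6 \right)}; F(2) = - 5 \cos{\left(2 \right)} + 4 \sin{\left(2 \right)}.
Integral = F(6) - F(2) = - 37 \cos{\left(6 \right)} - 4 \sin{\left(2 \right)} + 12 \sin{\left(6 \right)} + 5 \cos{\left(2 \right)}.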